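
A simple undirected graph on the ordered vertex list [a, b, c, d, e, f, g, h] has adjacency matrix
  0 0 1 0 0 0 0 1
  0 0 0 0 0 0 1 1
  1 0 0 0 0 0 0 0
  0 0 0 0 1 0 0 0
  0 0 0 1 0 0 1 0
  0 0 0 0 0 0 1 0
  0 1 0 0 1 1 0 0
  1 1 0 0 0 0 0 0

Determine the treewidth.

1

A width-1 tree decomposition is:
Bags: B1 = {b, g}  B2 = {f, g}  B3 = {e, g}  B4 = {b, h}  B5 = {d, e}  B6 = {a, h}  B7 = {a, c}
Tree: B1–B2, B2–B3, B1–B4, B3–B5, B4–B6, B6–B7
Every bag has size at most 2, so the width is 2 − 1 = 1 and tw(G) ≤ 1. Any graph with an edge has treewidth ≥ 1, and G has the edge b–g. Hence tw(G) = 1 exactly.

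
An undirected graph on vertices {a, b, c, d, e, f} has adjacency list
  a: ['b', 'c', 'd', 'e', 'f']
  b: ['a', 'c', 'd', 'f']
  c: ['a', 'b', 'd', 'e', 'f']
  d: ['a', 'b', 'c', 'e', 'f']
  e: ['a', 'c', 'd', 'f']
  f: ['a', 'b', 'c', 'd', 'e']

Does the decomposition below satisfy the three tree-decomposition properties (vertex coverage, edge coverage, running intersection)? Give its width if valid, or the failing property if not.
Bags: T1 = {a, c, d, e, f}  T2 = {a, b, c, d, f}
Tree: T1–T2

Yes; width 4.

Checking the three conditions: (i) the bags cover all of {a, b, c, d, e, f}; (ii) for each edge, some bag contains both endpoints; (iii) the bags containing any fixed vertex form a subtree. All hold, so the decomposition is valid with width 5 − 1 = 4.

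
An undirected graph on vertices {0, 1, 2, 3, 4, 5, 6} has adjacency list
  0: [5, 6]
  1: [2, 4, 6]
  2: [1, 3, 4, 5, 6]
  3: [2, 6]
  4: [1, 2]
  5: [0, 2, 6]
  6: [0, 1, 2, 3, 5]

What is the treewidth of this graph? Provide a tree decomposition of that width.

Each bag holds 3 vertices, so the decomposition has width 2, which upper-bounds the treewidth. For the lower bound, the 3 vertices {0, 5, 6} are pairwise adjacent, and any tree decomposition puts a clique entirely inside one bag — forcing width ≥ 2. The upper and lower bounds meet at 2, so that is the treewidth.

Treewidth 2.
One such decomposition:
Bags: B1 = {2, 5, 6}  B2 = {0, 5, 6}  B3 = {1, 2, 6}  B4 = {2, 3, 6}  B5 = {1, 2, 4}
Tree: B1–B2, B1–B3, B3–B4, B3–B5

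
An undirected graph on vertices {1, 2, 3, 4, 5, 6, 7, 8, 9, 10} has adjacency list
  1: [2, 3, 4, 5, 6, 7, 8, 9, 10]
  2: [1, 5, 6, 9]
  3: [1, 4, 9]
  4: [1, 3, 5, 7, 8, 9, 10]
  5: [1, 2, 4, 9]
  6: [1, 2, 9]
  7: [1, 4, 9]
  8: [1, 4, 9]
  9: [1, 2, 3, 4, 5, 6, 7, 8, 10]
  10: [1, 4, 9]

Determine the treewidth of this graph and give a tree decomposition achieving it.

Every bag has size at most 4, so the width is 4 − 1 = 3 and tw(G) ≤ 3. Conversely, {1, 2, 5, 9} is a clique of size 4, and the vertices of any clique must share a bag in every tree decomposition; so some bag has ≥ 4 vertices and tw(G) ≥ 3. Combining the bounds, tw(G) = 3.

Treewidth 3.
One such decomposition:
Bags: B1 = {1, 2, 5, 9}  B2 = {1, 4, 5, 9}  B3 = {1, 4, 8, 9}  B4 = {1, 4, 7, 9}  B5 = {1, 2, 6, 9}  B6 = {1, 3, 4, 9}  B7 = {1, 4, 9, 10}
Tree: B1–B2, B2–B3, B3–B4, B1–B5, B3–B6, B3–B7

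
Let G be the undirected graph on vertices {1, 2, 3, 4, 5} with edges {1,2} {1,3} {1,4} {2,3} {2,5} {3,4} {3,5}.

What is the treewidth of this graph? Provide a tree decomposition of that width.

Treewidth 2.
Bags: B1 = {2, 3, 5}  B2 = {1, 2, 3}  B3 = {1, 3, 4}
Tree: B1–B2, B2–B3

Every bag has size at most 3, so the width is 3 − 1 = 2 and tw(G) ≤ 2. On the other hand G contains the 3-clique {1, 2, 3}. A clique must lie in a single bag of any decomposition, so no decomposition can have width below 2. Therefore the treewidth is 2.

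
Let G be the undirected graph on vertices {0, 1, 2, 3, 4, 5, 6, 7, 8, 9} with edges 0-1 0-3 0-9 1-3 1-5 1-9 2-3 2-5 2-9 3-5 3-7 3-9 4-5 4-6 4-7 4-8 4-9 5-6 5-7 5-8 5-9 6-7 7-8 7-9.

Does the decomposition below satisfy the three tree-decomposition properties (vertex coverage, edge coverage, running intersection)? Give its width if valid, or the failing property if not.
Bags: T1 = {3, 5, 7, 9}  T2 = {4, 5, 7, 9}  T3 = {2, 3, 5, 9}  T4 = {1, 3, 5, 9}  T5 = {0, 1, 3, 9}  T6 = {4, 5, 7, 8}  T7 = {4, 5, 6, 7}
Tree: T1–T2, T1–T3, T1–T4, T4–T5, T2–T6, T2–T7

Vertex coverage: the bags together contain {0, 1, 2, 3, 4, 5, 6, 7, 8, 9}, the full vertex set. Edge coverage: each edge of G has both endpoints in at least one bag. Running intersection: for every vertex, the bags containing it form a connected subtree. All three properties hold, so this is a valid tree decomposition of width max|bag| − 1 = 3, and hence tw(G) ≤ 3.

Yes; width 3.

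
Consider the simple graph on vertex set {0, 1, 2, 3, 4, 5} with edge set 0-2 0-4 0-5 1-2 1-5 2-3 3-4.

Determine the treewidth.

2

A width-2 tree decomposition is:
Bags: B1 = {0, 1, 5}  B2 = {0, 1, 2}  B3 = {0, 2, 4}  B4 = {2, 3, 4}
Tree: B1–B2, B2–B3, B3–B4
Each bag holds 3 vertices, so the decomposition has width 2, which upper-bounds the treewidth. Since 5–1–2–0–5 is a cycle in G, G is not acyclic. Forests are exactly the graphs of treewidth ≤ 1, so tw(G) ≥ 2. The upper and lower bounds meet at 2, so that is the treewidth.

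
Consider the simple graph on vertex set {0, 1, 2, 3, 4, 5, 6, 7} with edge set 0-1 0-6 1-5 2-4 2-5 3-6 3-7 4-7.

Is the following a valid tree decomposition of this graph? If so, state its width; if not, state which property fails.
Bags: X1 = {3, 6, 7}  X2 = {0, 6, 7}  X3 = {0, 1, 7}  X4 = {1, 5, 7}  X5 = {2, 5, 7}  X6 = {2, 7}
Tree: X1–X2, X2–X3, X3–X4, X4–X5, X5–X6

A tree decomposition must satisfy three properties: every vertex lies in some bag; for every edge, both endpoints lie together in some bag; and for every vertex, the bags containing it form a connected subtree. Here vertex 4 appears in no bag, so the decomposition is invalid.

No — vertex 4 appears in no bag.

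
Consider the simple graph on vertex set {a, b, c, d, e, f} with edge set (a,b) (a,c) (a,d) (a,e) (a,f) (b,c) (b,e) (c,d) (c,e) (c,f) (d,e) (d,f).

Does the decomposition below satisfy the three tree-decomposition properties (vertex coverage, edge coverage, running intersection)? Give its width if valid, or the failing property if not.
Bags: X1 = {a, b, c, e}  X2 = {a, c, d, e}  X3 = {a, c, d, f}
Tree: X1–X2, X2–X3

Yes; width 3.

Every vertex of G appears in some bag (union = {a, b, c, d, e, f}); every edge is covered by a bag; and for each vertex v the set of bags containing v is connected in the bag tree. The decomposition is therefore valid. The largest bag has 4 vertices, so the width is 3.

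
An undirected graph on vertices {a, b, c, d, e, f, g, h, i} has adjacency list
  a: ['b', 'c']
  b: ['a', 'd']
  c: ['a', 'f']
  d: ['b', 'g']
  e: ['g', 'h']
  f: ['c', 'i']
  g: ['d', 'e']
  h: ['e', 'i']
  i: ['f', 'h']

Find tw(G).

A width-2 tree decomposition is:
Bags: B1 = {a, b, c}  B2 = {b, c, d}  B3 = {c, d, g}  B4 = {c, e, g}  B5 = {c, e, h}  B6 = {c, h, i}  B7 = {c, f, i}
Tree: B1–B2, B2–B3, B3–B4, B4–B5, B5–B6, B6–B7
Each bag holds 3 vertices, so the decomposition has width 2, which upper-bounds the treewidth. The edges c–a–b–d–g–e–h–i–f–c form a cycle, so G is not a tree and its treewidth is at least 2. Therefore the treewidth is 2.

2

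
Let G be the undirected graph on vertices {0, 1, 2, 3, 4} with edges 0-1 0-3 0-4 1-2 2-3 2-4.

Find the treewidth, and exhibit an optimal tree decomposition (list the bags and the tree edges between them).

Treewidth 2.
Bags: B1 = {0, 2, 3}  B2 = {0, 2, 4}  B3 = {0, 1, 2}
Tree: B1–B2, B2–B3

The largest bag has 3 vertices, giving width 2; this decomposition certifies tw(G) ≤ 2. The edges 2–3–0–4–2 form a cycle, so G is not a tree and its treewidth is at least 2. Therefore the treewidth is 2.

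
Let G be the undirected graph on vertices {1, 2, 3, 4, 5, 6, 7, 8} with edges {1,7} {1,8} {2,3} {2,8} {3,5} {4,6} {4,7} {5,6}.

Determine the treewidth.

2

A width-2 tree decomposition is:
Bags: B1 = {1, 4, 7}  B2 = {1, 4, 8}  B3 = {2, 4, 8}  B4 = {2, 3, 4}  B5 = {3, 4, 5}  B6 = {4, 5, 6}
Tree: B1–B2, B2–B3, B3–B4, B4–B5, B5–B6
Every bag has size at most 3, so the width is 3 − 1 = 2 and tw(G) ≤ 2. Since 4–7–1–8–2–3–5–6–4 is a cycle in G, G is not acyclic. Forests are exactly the graphs of treewidth ≤ 1, so tw(G) ≥ 2. The upper and lower bounds meet at 2, so that is the treewidth.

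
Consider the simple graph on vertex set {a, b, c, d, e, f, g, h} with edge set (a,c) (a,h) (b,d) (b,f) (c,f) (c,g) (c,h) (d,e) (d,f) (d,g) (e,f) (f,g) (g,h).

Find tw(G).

2

A width-2 tree decomposition is:
Bags: B1 = {d, f, g}  B2 = {c, f, g}  B3 = {d, e, f}  B4 = {c, g, h}  B5 = {b, d, f}  B6 = {a, c, h}
Tree: B1–B2, B1–B3, B2–B4, B3–B5, B4–B6
Each bag holds 3 vertices, so the decomposition has width 2, which upper-bounds the treewidth. Conversely, {a, c, h} is a clique of size 3, and the vertices of any clique must share a bag in every tree decomposition; so some bag has ≥ 3 vertices and tw(G) ≥ 2. The upper and lower bounds meet at 2, so that is the treewidth.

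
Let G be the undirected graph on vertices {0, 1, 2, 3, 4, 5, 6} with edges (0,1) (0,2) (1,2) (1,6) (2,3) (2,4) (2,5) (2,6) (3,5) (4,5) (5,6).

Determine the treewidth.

2

A width-2 tree decomposition is:
Bags: B1 = {2, 5, 6}  B2 = {1, 2, 6}  B3 = {0, 1, 2}  B4 = {2, 3, 5}  B5 = {2, 4, 5}
Tree: B1–B2, B2–B3, B1–B4, B1–B5
The largest bag has 3 vertices, giving width 2; this decomposition certifies tw(G) ≤ 2. Conversely, {0, 1, 2} is a clique of size 3, and the vertices of any clique must share a bag in every tree decomposition; so some bag has ≥ 3 vertices and tw(G) ≥ 2. The upper and lower bounds meet at 2, so that is the treewidth.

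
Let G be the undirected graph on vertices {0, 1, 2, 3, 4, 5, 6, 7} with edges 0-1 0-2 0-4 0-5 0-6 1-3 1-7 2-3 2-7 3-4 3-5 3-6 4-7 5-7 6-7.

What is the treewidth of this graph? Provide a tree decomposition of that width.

The largest bag has 4 vertices, giving width 3; this decomposition certifies tw(G) ≤ 3. For the lower bound: the 4 vertex sets {0,2}, {3,6}, {7}, {1} are disjoint, each induces a connected subgraph, and every pair is joined by at least one edge of G. Contracting each set to a single vertex therefore yields K_{4} as a minor, and since treewidth is minor-monotone, tw(G) ≥ tw(K_{4}) = 3. The upper and lower bounds meet at 3, so that is the treewidth.

Treewidth 3.
One optimal decomposition is:
Bags: B1 = {0, 2, 3, 7}  B2 = {0, 3, 6, 7}  B3 = {0, 1, 3, 7}  B4 = {0, 3, 5, 7}  B5 = {0, 3, 4, 7}
Tree: B1–B2, B2–B3, B3–B4, B4–B5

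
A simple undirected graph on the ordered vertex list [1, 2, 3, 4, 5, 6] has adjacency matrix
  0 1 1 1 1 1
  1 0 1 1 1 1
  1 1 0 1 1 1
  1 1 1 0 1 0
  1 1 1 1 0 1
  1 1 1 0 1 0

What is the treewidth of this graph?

4

A width-4 tree decomposition is:
Bags: B1 = {1, 2, 3, 4, 5}  B2 = {1, 2, 3, 5, 6}
Tree: B1–B2
Every bag has size at most 5, so the width is 5 − 1 = 4 and tw(G) ≤ 4. On the other hand G contains the 5-clique {1, 2, 3, 4, 5}. A clique must lie in a single bag of any decomposition, so no decomposition can have width below 4. Hence tw(G) = 4 exactly.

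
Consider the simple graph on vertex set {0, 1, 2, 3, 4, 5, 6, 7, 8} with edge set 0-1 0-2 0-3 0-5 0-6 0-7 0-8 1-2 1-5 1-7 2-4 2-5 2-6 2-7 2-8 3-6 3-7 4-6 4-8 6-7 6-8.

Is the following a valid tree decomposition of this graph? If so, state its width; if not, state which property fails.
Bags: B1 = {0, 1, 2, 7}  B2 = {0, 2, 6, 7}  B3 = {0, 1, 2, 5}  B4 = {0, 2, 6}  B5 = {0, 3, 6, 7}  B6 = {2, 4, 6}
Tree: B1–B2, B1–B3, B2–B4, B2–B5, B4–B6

No — vertex 8 appears in no bag.

A tree decomposition must satisfy three properties: every vertex lies in some bag; for every edge, both endpoints lie together in some bag; and for every vertex, the bags containing it form a connected subtree. Here vertex 8 appears in no bag, so the decomposition is invalid.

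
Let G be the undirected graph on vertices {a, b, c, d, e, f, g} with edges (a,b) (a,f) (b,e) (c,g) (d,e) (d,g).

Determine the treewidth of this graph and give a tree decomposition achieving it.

Treewidth 1.
One optimal decomposition is:
Bags: B1 = {a, f}  B2 = {a, b}  B3 = {b, e}  B4 = {d, e}  B5 = {d, g}  B6 = {c, g}
Tree: B1–B2, B2–B3, B3–B4, B4–B5, B5–B6

Every bag has size at most 2, so the width is 2 − 1 = 1 and tw(G) ≤ 1. Since G has at least one edge (e.g. f–a), it is not an edgeless graph, so tw(G) ≥ 1. Therefore the treewidth is 1.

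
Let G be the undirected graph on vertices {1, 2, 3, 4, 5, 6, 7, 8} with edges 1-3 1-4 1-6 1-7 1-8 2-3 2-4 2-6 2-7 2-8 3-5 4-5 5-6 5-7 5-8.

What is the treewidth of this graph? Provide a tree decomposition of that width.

Treewidth 3.
Bags: B1 = {1, 2, 4, 5}  B2 = {1, 2, 3, 5}  B3 = {1, 2, 5, 7}  B4 = {1, 2, 5, 6}  B5 = {1, 2, 5, 8}
Tree: B1–B2, B2–B3, B3–B4, B4–B5

Each bag holds 4 vertices, so the decomposition has width 3, which upper-bounds the treewidth. For the lower bound: the 4 vertex sets {4,5}, {2,3}, {1}, {7} are disjoint, each induces a connected subgraph, and every pair is joined by at least one edge of G. Contracting each set to a single vertex therefore yields K_{4} as a minor, and since treewidth is minor-monotone, tw(G) ≥ tw(K_{4}) = 3. Combining the bounds, tw(G) = 3.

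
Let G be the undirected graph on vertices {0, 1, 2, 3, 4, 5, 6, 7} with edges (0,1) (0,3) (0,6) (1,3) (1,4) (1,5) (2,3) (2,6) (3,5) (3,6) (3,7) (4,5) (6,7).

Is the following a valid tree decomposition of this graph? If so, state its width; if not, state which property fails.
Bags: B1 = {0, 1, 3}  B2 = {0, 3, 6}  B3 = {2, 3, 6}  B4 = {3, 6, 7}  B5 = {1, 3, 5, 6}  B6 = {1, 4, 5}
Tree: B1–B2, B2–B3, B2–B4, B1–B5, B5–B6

A tree decomposition must satisfy three properties: every vertex lies in some bag; for every edge, both endpoints lie together in some bag; and for every vertex, the bags containing it form a connected subtree. Here bags containing vertex 6 are not connected in the tree, so the decomposition is invalid.

No — bags containing vertex 6 are not connected in the tree.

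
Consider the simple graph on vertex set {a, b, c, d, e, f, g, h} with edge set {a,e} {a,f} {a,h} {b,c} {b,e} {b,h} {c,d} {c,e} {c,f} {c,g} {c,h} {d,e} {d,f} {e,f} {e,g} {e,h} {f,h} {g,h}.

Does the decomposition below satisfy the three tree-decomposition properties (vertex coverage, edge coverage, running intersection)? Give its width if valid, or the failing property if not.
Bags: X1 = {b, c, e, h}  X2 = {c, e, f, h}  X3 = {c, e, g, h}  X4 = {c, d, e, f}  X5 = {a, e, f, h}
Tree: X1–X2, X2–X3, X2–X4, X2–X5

Every vertex of G appears in some bag (union = {a, b, c, d, e, f, g, h}); every edge is covered by a bag; and for each vertex v the set of bags containing v is connected in the bag tree. The decomposition is therefore valid. The largest bag has 4 vertices, so the width is 3.

Yes; width 3.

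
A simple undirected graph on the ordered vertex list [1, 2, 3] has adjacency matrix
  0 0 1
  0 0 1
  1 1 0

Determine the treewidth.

A width-1 tree decomposition is:
Bags: B1 = {2, 3}  B2 = {1, 3}
Tree: B1–B2
Every bag has size at most 2, so the width is 2 − 1 = 1 and tw(G) ≤ 1. Any graph with an edge has treewidth ≥ 1, and G has the edge 2–3. Therefore the treewidth is 1.

1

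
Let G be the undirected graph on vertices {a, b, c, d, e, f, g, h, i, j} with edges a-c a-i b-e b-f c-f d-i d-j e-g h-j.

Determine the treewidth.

1

A width-1 tree decomposition is:
Bags: B1 = {e, g}  B2 = {b, e}  B3 = {b, f}  B4 = {c, f}  B5 = {a, c}  B6 = {a, i}  B7 = {d, i}  B8 = {d, j}  B9 = {h, j}
Tree: B1–B2, B2–B3, B3–B4, B4–B5, B5–B6, B6–B7, B7–B8, B8–B9
Every bag has size at most 2, so the width is 2 − 1 = 1 and tw(G) ≤ 1. Any graph with an edge has treewidth ≥ 1, and G has the edge g–e. Combining the bounds, tw(G) = 1.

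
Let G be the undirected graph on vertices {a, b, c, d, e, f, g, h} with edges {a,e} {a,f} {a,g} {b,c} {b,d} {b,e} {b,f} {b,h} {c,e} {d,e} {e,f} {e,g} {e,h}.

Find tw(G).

2

A width-2 tree decomposition is:
Bags: B1 = {b, e, f}  B2 = {a, e, f}  B3 = {a, e, g}  B4 = {b, d, e}  B5 = {b, c, e}  B6 = {b, e, h}
Tree: B1–B2, B2–B3, B1–B4, B1–B5, B1–B6
Each bag holds 3 vertices, so the decomposition has width 2, which upper-bounds the treewidth. For the lower bound, the 3 vertices {a, e, g} are pairwise adjacent, and any tree decomposition puts a clique entirely inside one bag — forcing width ≥ 2. Hence tw(G) = 2 exactly.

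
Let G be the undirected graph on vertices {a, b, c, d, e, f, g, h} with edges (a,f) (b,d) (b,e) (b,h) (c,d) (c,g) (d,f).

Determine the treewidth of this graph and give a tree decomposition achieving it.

The largest bag has 2 vertices, giving width 1; this decomposition certifies tw(G) ≤ 1. Any graph with an edge has treewidth ≥ 1, and G has the edge d–b. The upper and lower bounds meet at 1, so that is the treewidth.

Treewidth 1.
One optimal decomposition is:
Bags: B1 = {b, d}  B2 = {d, f}  B3 = {b, e}  B4 = {b, h}  B5 = {a, f}  B6 = {c, d}  B7 = {c, g}
Tree: B1–B2, B1–B3, B3–B4, B2–B5, B2–B6, B6–B7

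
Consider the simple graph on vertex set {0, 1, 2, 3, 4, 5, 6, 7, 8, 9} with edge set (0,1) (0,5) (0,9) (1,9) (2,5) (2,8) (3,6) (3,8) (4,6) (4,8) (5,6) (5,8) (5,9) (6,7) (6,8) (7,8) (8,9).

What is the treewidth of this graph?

A width-2 tree decomposition is:
Bags: B1 = {0, 5, 9}  B2 = {5, 8, 9}  B3 = {0, 1, 9}  B4 = {5, 6, 8}  B5 = {4, 6, 8}  B6 = {6, 7, 8}  B7 = {3, 6, 8}  B8 = {2, 5, 8}
Tree: B1–B2, B1–B3, B2–B4, B4–B5, B5–B6, B4–B7, B4–B8
The largest bag has 3 vertices, giving width 2; this decomposition certifies tw(G) ≤ 2. On the other hand G contains the 3-clique {0, 1, 9}. A clique must lie in a single bag of any decomposition, so no decomposition can have width below 2. Combining the bounds, tw(G) = 2.

2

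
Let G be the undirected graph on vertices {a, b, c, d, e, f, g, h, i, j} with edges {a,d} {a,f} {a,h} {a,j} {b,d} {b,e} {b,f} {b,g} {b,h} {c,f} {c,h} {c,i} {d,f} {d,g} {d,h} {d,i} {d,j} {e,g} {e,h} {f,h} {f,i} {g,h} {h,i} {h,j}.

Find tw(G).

3

A width-3 tree decomposition is:
Bags: B1 = {b, d, f, h}  B2 = {d, f, h, i}  B3 = {c, f, h, i}  B4 = {a, d, f, h}  B5 = {a, d, h, j}  B6 = {b, d, g, h}  B7 = {b, e, g, h}
Tree: B1–B2, B2–B3, B2–B4, B4–B5, B1–B6, B6–B7
The largest bag has 4 vertices, giving width 3; this decomposition certifies tw(G) ≤ 3. For the lower bound, the 4 vertices {b, d, g, h} are pairwise adjacent, and any tree decomposition puts a clique entirely inside one bag — forcing width ≥ 3. The upper and lower bounds meet at 3, so that is the treewidth.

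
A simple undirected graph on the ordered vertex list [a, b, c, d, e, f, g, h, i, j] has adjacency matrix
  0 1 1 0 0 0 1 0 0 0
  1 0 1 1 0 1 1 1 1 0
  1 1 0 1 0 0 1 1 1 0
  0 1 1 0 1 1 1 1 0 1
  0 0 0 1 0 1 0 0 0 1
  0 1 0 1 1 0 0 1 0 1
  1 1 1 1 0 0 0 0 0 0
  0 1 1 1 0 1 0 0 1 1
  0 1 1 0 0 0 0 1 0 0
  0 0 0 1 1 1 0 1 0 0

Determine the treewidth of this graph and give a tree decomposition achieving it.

Treewidth 3.
Bags: B1 = {b, d, f, h}  B2 = {b, c, d, h}  B3 = {b, c, h, i}  B4 = {b, c, d, g}  B5 = {d, f, h, j}  B6 = {a, b, c, g}  B7 = {d, e, f, j}
Tree: B1–B2, B2–B3, B2–B4, B1–B5, B4–B6, B5–B7

Each bag holds 4 vertices, so the decomposition has width 3, which upper-bounds the treewidth. On the other hand G contains the 4-clique {b, c, d, g}. A clique must lie in a single bag of any decomposition, so no decomposition can have width below 3. Combining the bounds, tw(G) = 3.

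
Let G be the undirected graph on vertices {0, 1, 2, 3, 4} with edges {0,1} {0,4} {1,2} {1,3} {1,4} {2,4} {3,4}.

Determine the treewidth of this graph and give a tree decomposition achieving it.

Every bag has size at most 3, so the width is 3 − 1 = 2 and tw(G) ≤ 2. For the lower bound, the 3 vertices {0, 1, 4} are pairwise adjacent, and any tree decomposition puts a clique entirely inside one bag — forcing width ≥ 2. Hence tw(G) = 2 exactly.

Treewidth 2.
One such decomposition:
Bags: B1 = {1, 2, 4}  B2 = {0, 1, 4}  B3 = {1, 3, 4}
Tree: B1–B2, B2–B3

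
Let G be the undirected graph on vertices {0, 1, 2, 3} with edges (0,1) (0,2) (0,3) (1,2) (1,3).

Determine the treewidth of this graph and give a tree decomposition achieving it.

The largest bag has 3 vertices, giving width 2; this decomposition certifies tw(G) ≤ 2. On the other hand G contains the 3-clique {0, 1, 2}. A clique must lie in a single bag of any decomposition, so no decomposition can have width below 2. Therefore the treewidth is 2.

Treewidth 2.
One such decomposition:
Bags: B1 = {0, 1, 2}  B2 = {0, 1, 3}
Tree: B1–B2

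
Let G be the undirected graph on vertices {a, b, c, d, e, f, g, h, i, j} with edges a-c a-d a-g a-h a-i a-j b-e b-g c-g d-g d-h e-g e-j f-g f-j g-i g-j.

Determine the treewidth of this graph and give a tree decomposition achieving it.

Each bag holds 3 vertices, so the decomposition has width 2, which upper-bounds the treewidth. On the other hand G contains the 3-clique {a, d, g}. A clique must lie in a single bag of any decomposition, so no decomposition can have width below 2. Combining the bounds, tw(G) = 2.

Treewidth 2.
Bags: B1 = {a, g, j}  B2 = {e, g, j}  B3 = {a, c, g}  B4 = {f, g, j}  B5 = {a, d, g}  B6 = {a, d, h}  B7 = {b, e, g}  B8 = {a, g, i}
Tree: B1–B2, B1–B3, B2–B4, B3–B5, B5–B6, B2–B7, B3–B8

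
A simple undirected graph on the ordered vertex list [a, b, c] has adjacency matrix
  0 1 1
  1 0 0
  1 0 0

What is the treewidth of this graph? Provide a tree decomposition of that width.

The largest bag has 2 vertices, giving width 1; this decomposition certifies tw(G) ≤ 1. Any graph with an edge has treewidth ≥ 1, and G has the edge a–c. Combining the bounds, tw(G) = 1.

Treewidth 1.
One such decomposition:
Bags: B1 = {a, c}  B2 = {a, b}
Tree: B1–B2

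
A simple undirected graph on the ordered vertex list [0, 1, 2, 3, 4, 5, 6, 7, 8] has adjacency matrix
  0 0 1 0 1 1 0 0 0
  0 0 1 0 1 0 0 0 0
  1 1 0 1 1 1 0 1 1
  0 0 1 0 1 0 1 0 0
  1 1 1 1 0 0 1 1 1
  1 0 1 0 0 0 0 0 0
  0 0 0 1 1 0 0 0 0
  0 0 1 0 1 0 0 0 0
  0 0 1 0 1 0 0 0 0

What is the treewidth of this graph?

A width-2 tree decomposition is:
Bags: B1 = {2, 3, 4}  B2 = {1, 2, 4}  B3 = {0, 2, 4}  B4 = {3, 4, 6}  B5 = {2, 4, 7}  B6 = {0, 2, 5}  B7 = {2, 4, 8}
Tree: B1–B2, B2–B3, B1–B4, B2–B5, B3–B6, B3–B7
The largest bag has 3 vertices, giving width 2; this decomposition certifies tw(G) ≤ 2. For the lower bound, the 3 vertices {0, 2, 4} are pairwise adjacent, and any tree decomposition puts a clique entirely inside one bag — forcing width ≥ 2. Combining the bounds, tw(G) = 2.

2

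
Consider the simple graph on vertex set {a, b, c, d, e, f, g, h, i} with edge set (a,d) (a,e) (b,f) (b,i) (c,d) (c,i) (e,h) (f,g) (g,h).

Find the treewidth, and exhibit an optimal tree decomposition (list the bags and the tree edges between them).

Treewidth 2.
Bags: B1 = {a, e, h}  B2 = {a, d, h}  B3 = {c, d, h}  B4 = {c, h, i}  B5 = {b, h, i}  B6 = {b, f, h}  B7 = {f, g, h}
Tree: B1–B2, B2–B3, B3–B4, B4–B5, B5–B6, B6–B7

Each bag holds 3 vertices, so the decomposition has width 2, which upper-bounds the treewidth. Since h–e–a–d–c–i–b–f–g–h is a cycle in G, G is not acyclic. Forests are exactly the graphs of treewidth ≤ 1, so tw(G) ≥ 2. Therefore the treewidth is 2.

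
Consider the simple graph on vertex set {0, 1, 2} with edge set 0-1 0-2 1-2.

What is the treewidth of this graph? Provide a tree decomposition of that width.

Treewidth 2.
One optimal decomposition is:
Bags: B1 = {0, 1, 2}
Tree: (single bag)

A single bag containing all 3 vertices is trivially a valid decomposition of width 2. Conversely, {0, 1, 2} is a clique of size 3, and the vertices of any clique must share a bag in every tree decomposition; so some bag has ≥ 3 vertices and tw(G) ≥ 2. Combining the bounds, tw(G) = 2.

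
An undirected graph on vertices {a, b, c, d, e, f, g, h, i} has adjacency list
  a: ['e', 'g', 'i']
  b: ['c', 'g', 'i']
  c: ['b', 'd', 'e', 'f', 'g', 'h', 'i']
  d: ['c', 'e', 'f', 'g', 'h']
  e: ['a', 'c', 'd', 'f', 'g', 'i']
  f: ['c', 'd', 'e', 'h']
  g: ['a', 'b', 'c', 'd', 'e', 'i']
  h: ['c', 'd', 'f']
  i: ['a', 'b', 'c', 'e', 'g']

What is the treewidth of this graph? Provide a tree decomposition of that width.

Treewidth 3.
Bags: B1 = {a, e, g, i}  B2 = {c, e, g, i}  B3 = {b, c, g, i}  B4 = {c, d, e, g}  B5 = {c, d, e, f}  B6 = {c, d, f, h}
Tree: B1–B2, B2–B3, B2–B4, B4–B5, B5–B6

Every bag has size at most 4, so the width is 4 − 1 = 3 and tw(G) ≤ 3. On the other hand G contains the 4-clique {c, d, e, g}. A clique must lie in a single bag of any decomposition, so no decomposition can have width below 3. Therefore the treewidth is 3.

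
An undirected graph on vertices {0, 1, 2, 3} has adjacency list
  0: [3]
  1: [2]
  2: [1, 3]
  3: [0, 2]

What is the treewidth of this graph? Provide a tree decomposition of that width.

Each bag holds 2 vertices, so the decomposition has width 1, which upper-bounds the treewidth. G has an edge, so its treewidth is at least 1. Combining the bounds, tw(G) = 1.

Treewidth 1.
One optimal decomposition is:
Bags: B1 = {2, 3}  B2 = {1, 2}  B3 = {0, 3}
Tree: B1–B2, B1–B3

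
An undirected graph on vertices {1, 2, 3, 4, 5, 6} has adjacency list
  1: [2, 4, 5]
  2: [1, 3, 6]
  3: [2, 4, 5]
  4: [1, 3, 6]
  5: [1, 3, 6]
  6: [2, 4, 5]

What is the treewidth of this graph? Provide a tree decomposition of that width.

Treewidth 3.
One optimal decomposition is:
Bags: B1 = {2, 4, 5, 6}  B2 = {2, 3, 4, 5}  B3 = {1, 2, 4, 5}
Tree: B1–B2, B2–B3

Each bag holds 4 vertices, so the decomposition has width 3, which upper-bounds the treewidth. For the lower bound: the 4 vertex sets {4,6}, {3,5}, {2}, {1} are disjoint, each induces a connected subgraph, and every pair is joined by at least one edge of G. Contracting each set to a single vertex therefore yields K_{4} as a minor, and since treewidth is minor-monotone, tw(G) ≥ tw(K_{4}) = 3. The upper and lower bounds meet at 3, so that is the treewidth.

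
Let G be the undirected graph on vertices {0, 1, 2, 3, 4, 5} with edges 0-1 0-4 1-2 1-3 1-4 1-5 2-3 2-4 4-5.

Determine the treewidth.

A width-2 tree decomposition is:
Bags: B1 = {0, 1, 4}  B2 = {1, 2, 4}  B3 = {1, 4, 5}  B4 = {1, 2, 3}
Tree: B1–B2, B1–B3, B2–B4
The largest bag has 3 vertices, giving width 2; this decomposition certifies tw(G) ≤ 2. On the other hand G contains the 3-clique {1, 2, 3}. A clique must lie in a single bag of any decomposition, so no decomposition can have width below 2. The upper and lower bounds meet at 2, so that is the treewidth.

2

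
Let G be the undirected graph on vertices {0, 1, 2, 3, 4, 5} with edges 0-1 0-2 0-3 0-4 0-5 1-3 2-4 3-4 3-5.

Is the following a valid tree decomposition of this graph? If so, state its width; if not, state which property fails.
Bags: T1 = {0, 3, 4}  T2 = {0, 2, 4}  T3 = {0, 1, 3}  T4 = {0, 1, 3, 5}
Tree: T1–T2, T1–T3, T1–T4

No — bags containing vertex 1 are not connected in the tree.

A tree decomposition must satisfy three properties: every vertex lies in some bag; for every edge, both endpoints lie together in some bag; and for every vertex, the bags containing it form a connected subtree. Here bags containing vertex 1 are not connected in the tree, so the decomposition is invalid.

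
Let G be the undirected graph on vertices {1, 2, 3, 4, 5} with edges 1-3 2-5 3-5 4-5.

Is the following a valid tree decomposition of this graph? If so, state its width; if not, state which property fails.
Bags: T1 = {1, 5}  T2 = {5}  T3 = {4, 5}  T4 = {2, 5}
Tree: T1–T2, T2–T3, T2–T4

A tree decomposition must satisfy three properties: every vertex lies in some bag; for every edge, both endpoints lie together in some bag; and for every vertex, the bags containing it form a connected subtree. Here vertex 3 appears in no bag, so the decomposition is invalid.

No — vertex 3 appears in no bag.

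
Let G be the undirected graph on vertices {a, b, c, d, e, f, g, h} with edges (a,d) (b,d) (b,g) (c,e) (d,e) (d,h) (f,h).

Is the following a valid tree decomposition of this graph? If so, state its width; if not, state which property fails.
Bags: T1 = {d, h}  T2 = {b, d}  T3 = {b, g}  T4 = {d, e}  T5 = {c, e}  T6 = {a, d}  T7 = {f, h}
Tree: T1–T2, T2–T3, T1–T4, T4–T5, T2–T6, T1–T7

Yes; width 1.

Every vertex of G appears in some bag (union = {a, b, c, d, e, f, g, h}); every edge is covered by a bag; and for each vertex v the set of bags containing v is connected in the bag tree. The decomposition is therefore valid. The largest bag has 2 vertices, so the width is 1.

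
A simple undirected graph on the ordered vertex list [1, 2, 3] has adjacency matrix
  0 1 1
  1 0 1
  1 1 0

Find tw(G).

2

A width-2 tree decomposition is:
Bags: B1 = {1, 2, 3}
Tree: (single bag)
With just one bag of size 3, the width is 3 − 1 = 2, so tw(G) ≤ 2. On the other hand G contains the 3-clique {1, 2, 3}. A clique must lie in a single bag of any decomposition, so no decomposition can have width below 2. The upper and lower bounds meet at 2, so that is the treewidth.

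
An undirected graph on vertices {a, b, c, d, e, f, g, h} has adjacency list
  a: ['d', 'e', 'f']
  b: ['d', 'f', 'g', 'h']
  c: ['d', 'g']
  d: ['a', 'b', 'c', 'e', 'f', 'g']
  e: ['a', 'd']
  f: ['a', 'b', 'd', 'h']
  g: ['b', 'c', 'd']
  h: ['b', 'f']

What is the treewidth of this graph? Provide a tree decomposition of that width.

Treewidth 2.
One optimal decomposition is:
Bags: B1 = {b, d, f}  B2 = {a, d, f}  B3 = {a, d, e}  B4 = {b, d, g}  B5 = {c, d, g}  B6 = {b, f, h}
Tree: B1–B2, B2–B3, B1–B4, B4–B5, B1–B6

Every bag has size at most 3, so the width is 3 − 1 = 2 and tw(G) ≤ 2. For the lower bound, the 3 vertices {c, d, g} are pairwise adjacent, and any tree decomposition puts a clique entirely inside one bag — forcing width ≥ 2. Therefore the treewidth is 2.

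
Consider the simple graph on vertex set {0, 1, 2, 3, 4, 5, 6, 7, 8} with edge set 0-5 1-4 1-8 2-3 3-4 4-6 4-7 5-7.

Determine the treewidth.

A width-1 tree decomposition is:
Bags: B1 = {3, 4}  B2 = {1, 4}  B3 = {4, 7}  B4 = {4, 6}  B5 = {2, 3}  B6 = {5, 7}  B7 = {0, 5}  B8 = {1, 8}
Tree: B1–B2, B1–B3, B3–B4, B1–B5, B3–B6, B6–B7, B2–B8
The largest bag has 2 vertices, giving width 1; this decomposition certifies tw(G) ≤ 1. G has an edge, so its treewidth is at least 1. Hence tw(G) = 1 exactly.

1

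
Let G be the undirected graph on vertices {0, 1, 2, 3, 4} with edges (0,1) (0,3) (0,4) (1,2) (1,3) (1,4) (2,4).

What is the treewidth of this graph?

A width-2 tree decomposition is:
Bags: B1 = {0, 1, 4}  B2 = {0, 1, 3}  B3 = {1, 2, 4}
Tree: B1–B2, B1–B3
Every bag has size at most 3, so the width is 3 − 1 = 2 and tw(G) ≤ 2. On the other hand G contains the 3-clique {0, 1, 3}. A clique must lie in a single bag of any decomposition, so no decomposition can have width below 2. Hence tw(G) = 2 exactly.

2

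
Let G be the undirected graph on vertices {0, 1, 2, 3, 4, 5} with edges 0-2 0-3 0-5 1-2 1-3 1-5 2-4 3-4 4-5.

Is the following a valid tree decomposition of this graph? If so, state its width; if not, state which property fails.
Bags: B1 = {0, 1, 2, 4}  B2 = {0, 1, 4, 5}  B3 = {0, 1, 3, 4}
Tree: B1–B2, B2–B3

Every vertex of G appears in some bag (union = {0, 1, 2, 3, 4, 5}); every edge is covered by a bag; and for each vertex v the set of bags containing v is connected in the bag tree. The decomposition is therefore valid. The largest bag has 4 vertices, so the width is 3.

Yes; width 3.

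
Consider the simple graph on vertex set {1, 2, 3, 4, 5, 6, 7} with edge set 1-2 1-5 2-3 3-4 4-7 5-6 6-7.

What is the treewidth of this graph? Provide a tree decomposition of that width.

Treewidth 2.
One optimal decomposition is:
Bags: B1 = {3, 4, 7}  B2 = {3, 6, 7}  B3 = {3, 5, 6}  B4 = {1, 3, 5}  B5 = {1, 2, 3}
Tree: B1–B2, B2–B3, B3–B4, B4–B5

Every bag has size at most 3, so the width is 3 − 1 = 2 and tw(G) ≤ 2. Since 3–4–7–6–5–1–2–3 is a cycle in G, G is not acyclic. Forests are exactly the graphs of treewidth ≤ 1, so tw(G) ≥ 2. Hence tw(G) = 2 exactly.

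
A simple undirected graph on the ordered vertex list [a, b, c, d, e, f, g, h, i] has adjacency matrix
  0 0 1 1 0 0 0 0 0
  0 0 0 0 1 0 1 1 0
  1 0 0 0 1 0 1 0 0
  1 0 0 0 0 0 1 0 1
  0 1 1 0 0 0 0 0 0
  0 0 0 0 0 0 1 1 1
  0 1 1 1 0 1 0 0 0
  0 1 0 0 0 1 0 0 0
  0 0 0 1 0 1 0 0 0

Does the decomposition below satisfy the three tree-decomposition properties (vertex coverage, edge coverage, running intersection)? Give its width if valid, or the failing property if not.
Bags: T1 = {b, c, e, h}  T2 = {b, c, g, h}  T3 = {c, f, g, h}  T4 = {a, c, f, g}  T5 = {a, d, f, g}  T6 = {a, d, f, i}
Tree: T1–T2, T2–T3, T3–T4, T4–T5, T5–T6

Every vertex of G appears in some bag (union = {a, b, c, d, e, f, g, h, i}); every edge is covered by a bag; and for each vertex v the set of bags containing v is connected in the bag tree. The decomposition is therefore valid. The largest bag has 4 vertices, so the width is 3.

Yes; width 3.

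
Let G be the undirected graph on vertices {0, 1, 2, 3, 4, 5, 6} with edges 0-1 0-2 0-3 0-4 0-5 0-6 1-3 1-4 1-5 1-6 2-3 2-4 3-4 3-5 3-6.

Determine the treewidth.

3

A width-3 tree decomposition is:
Bags: B1 = {0, 1, 3, 4}  B2 = {0, 1, 3, 6}  B3 = {0, 1, 3, 5}  B4 = {0, 2, 3, 4}
Tree: B1–B2, B2–B3, B1–B4
Each bag holds 4 vertices, so the decomposition has width 3, which upper-bounds the treewidth. On the other hand G contains the 4-clique {0, 1, 3, 4}. A clique must lie in a single bag of any decomposition, so no decomposition can have width below 3. The upper and lower bounds meet at 3, so that is the treewidth.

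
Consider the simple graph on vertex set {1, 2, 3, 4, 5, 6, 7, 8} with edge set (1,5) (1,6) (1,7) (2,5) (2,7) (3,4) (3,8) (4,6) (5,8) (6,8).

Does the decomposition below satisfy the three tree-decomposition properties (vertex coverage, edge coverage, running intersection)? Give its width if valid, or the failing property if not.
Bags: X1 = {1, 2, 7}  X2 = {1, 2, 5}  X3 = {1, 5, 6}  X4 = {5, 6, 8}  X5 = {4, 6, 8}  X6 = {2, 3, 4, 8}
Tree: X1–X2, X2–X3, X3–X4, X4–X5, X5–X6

No — bags containing vertex 2 are not connected in the tree.

A tree decomposition must satisfy three properties: every vertex lies in some bag; for every edge, both endpoints lie together in some bag; and for every vertex, the bags containing it form a connected subtree. Here bags containing vertex 2 are not connected in the tree, so the decomposition is invalid.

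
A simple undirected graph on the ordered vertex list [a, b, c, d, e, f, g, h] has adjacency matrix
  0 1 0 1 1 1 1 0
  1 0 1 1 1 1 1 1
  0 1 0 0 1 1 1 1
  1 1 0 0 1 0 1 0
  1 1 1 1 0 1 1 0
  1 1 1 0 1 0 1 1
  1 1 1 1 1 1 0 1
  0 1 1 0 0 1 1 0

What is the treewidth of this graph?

A width-4 tree decomposition is:
Bags: B1 = {b, c, f, g, h}  B2 = {b, c, e, f, g}  B3 = {a, b, e, f, g}  B4 = {a, b, d, e, g}
Tree: B1–B2, B2–B3, B3–B4
Each bag holds 5 vertices, so the decomposition has width 4, which upper-bounds the treewidth. For the lower bound, the 5 vertices {a, b, d, e, g} are pairwise adjacent, and any tree decomposition puts a clique entirely inside one bag — forcing width ≥ 4. Hence tw(G) = 4 exactly.

4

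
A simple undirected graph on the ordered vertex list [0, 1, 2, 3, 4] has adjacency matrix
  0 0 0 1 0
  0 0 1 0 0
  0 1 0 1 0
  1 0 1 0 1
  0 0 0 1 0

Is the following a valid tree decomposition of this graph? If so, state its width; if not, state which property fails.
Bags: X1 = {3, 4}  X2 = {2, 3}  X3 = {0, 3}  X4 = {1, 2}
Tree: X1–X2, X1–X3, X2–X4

Checking the three conditions: (i) the bags cover all of {0, 1, 2, 3, 4}; (ii) for each edge, some bag contains both endpoints; (iii) the bags containing any fixed vertex form a subtree. All hold, so the decomposition is valid with width 2 − 1 = 1.

Yes; width 1.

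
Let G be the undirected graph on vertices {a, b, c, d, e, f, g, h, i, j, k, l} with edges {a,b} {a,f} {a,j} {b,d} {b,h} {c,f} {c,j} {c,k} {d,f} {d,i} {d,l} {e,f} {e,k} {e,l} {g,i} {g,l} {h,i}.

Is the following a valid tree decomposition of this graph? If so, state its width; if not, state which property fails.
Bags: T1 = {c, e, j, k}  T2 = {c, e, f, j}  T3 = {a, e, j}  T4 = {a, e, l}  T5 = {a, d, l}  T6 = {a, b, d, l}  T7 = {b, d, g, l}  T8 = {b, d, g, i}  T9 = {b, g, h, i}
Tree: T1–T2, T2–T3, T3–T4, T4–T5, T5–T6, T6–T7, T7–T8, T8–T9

No — edge (f,a) lies in no bag.

A tree decomposition must satisfy three properties: every vertex lies in some bag; for every edge, both endpoints lie together in some bag; and for every vertex, the bags containing it form a connected subtree. Here edge (f,a) lies in no bag, so the decomposition is invalid.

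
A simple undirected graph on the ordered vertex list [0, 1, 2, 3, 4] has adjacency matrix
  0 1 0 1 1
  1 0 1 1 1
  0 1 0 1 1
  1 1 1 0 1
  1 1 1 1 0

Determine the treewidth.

3

A width-3 tree decomposition is:
Bags: B1 = {0, 1, 3, 4}  B2 = {1, 2, 3, 4}
Tree: B1–B2
The largest bag has 4 vertices, giving width 3; this decomposition certifies tw(G) ≤ 3. On the other hand G contains the 4-clique {0, 1, 3, 4}. A clique must lie in a single bag of any decomposition, so no decomposition can have width below 3. The upper and lower bounds meet at 3, so that is the treewidth.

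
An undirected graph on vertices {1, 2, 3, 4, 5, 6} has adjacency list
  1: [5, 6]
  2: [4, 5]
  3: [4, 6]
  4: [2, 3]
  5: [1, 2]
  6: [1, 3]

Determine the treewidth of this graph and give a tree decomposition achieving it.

Treewidth 2.
Bags: B1 = {1, 3, 6}  B2 = {1, 3, 4}  B3 = {1, 2, 4}  B4 = {1, 2, 5}
Tree: B1–B2, B2–B3, B3–B4

Every bag has size at most 3, so the width is 3 − 1 = 2 and tw(G) ≤ 2. The edges 1–6–3–4–2–5–1 form a cycle, so G is not a tree and its treewidth is at least 2. The upper and lower bounds meet at 2, so that is the treewidth.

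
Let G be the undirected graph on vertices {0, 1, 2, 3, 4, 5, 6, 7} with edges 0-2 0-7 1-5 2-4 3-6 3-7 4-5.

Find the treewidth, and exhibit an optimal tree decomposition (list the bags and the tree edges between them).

Treewidth 1.
One optimal decomposition is:
Bags: B1 = {1, 5}  B2 = {4, 5}  B3 = {2, 4}  B4 = {0, 2}  B5 = {0, 7}  B6 = {3, 7}  B7 = {3, 6}
Tree: B1–B2, B2–B3, B3–B4, B4–B5, B5–B6, B6–B7

Each bag holds 2 vertices, so the decomposition has width 1, which upper-bounds the treewidth. Since G has at least one edge (e.g. 1–5), it is not an edgeless graph, so tw(G) ≥ 1. Therefore the treewidth is 1.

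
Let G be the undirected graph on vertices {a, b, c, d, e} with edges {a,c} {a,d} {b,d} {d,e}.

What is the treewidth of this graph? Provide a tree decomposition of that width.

Treewidth 1.
Bags: B1 = {d, e}  B2 = {a, d}  B3 = {b, d}  B4 = {a, c}
Tree: B1–B2, B1–B3, B2–B4

Every bag has size at most 2, so the width is 2 − 1 = 1 and tw(G) ≤ 1. Since G has at least one edge (e.g. e–d), it is not an edgeless graph, so tw(G) ≥ 1. Hence tw(G) = 1 exactly.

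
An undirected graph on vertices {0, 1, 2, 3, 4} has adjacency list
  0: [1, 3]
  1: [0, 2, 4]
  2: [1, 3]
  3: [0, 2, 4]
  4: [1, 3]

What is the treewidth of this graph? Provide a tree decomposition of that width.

Treewidth 2.
Bags: B1 = {1, 2, 3}  B2 = {0, 1, 3}  B3 = {1, 3, 4}
Tree: B1–B2, B2–B3

The largest bag has 3 vertices, giving width 2; this decomposition certifies tw(G) ≤ 2. For the lower bound, G contains the cycle 2–3–0–1–2, so G is not a forest; only forests have treewidth ≤ 1, hence tw(G) ≥ 2. Combining the bounds, tw(G) = 2.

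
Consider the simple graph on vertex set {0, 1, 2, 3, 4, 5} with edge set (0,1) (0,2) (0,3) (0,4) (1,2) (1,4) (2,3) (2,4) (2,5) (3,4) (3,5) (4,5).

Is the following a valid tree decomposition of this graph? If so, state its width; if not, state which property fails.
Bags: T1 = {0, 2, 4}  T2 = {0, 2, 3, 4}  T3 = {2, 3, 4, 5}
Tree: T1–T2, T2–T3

A tree decomposition must satisfy three properties: every vertex lies in some bag; for every edge, both endpoints lie together in some bag; and for every vertex, the bags containing it form a connected subtree. Here vertex 1 appears in no bag, so the decomposition is invalid.

No — vertex 1 appears in no bag.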